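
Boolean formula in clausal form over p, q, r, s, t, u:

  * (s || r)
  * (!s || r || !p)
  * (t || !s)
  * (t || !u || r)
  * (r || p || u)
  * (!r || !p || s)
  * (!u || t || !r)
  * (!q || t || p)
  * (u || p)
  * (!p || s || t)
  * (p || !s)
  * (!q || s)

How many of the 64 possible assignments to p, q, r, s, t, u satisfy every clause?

The models are:
  p=0 q=0 r=1 s=0 t=1 u=1
  p=1 q=0 r=1 s=1 t=1 u=0
  p=1 q=0 r=1 s=1 t=1 u=1
  p=1 q=1 r=1 s=1 t=1 u=0
  p=1 q=1 r=1 s=1 t=1 u=1
That's 5 in total.

5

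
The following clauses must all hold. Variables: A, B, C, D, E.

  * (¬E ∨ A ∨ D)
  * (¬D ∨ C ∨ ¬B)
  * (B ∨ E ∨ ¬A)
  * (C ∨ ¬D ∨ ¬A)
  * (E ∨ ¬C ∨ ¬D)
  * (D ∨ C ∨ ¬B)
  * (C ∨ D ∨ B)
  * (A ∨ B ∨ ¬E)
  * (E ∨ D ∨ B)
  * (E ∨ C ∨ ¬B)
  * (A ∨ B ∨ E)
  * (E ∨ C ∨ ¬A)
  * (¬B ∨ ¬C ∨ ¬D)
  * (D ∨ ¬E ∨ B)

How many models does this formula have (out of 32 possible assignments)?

4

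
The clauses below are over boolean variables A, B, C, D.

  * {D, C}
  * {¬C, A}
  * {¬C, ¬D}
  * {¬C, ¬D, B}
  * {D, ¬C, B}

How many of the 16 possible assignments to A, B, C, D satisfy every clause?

5

The models are:
  A=F B=F C=F D=T
  A=F B=T C=F D=T
  A=T B=F C=F D=T
  A=T B=T C=F D=T
  A=T B=T C=T D=F
Count: 5.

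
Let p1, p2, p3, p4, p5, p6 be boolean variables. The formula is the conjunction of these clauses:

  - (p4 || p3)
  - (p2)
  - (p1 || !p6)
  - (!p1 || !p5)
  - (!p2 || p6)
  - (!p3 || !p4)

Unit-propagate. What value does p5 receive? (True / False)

False

(p2) is a unit clause: p2 = True.
From (p6 || !p2) and p2 = True: p6 = True.
(!p6 || p1): since p6 = True, the clause reduces to (p1). p1 = True.
(!p5 || !p1): since p1 = True, the clause reduces to (!p5). p5 = False.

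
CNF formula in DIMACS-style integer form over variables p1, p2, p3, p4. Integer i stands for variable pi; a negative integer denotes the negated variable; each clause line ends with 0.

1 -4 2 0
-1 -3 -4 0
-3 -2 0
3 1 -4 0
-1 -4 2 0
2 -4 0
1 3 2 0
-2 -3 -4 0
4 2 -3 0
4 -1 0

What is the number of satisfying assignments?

2

The models are:
  p1=F p2=T p3=F p4=F
  p1=T p2=T p3=F p4=T
That's 2 in total.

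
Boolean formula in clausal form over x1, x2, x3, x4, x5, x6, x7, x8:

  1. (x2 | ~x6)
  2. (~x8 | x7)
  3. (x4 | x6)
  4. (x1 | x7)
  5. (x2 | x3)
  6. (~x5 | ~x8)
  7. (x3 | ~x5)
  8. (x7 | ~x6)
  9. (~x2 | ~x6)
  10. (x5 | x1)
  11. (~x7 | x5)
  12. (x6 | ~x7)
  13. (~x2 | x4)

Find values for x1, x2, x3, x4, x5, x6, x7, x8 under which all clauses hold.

x1=T, x2=T, x3=T, x4=T, x5=F, x6=F, x7=F, x8=F

Pure literal: x1 appears only positively; assign x1 = True.
x3 occurs only positively in the remaining clauses — set x3 = True.
Set x2 = True and propagate.
  then x6 is forced to False.
  then x4 is forced to True.
  then x7 is forced to False.
  then x8 is forced to False.
x5 is now unconstrained; take x5 = False.
Every clause has at least one true literal under this assignment.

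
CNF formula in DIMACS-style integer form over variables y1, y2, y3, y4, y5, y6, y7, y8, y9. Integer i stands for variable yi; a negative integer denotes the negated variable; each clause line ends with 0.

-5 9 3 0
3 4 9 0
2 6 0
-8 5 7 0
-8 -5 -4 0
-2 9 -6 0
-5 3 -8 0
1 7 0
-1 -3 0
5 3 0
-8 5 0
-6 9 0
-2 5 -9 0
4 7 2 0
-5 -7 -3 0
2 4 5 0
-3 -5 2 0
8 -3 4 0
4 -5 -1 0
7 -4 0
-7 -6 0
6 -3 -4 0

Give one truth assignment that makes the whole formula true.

y1=True  y2=True  y3=False  y4=True  y5=True  y6=False  y7=True  y8=False  y9=True

Try y1 = True.
  then y3 is forced to False.
  then y5 is forced to True.
  then y9 is forced to True.
  then y8 is forced to False.
  then y4 is forced to True.
  then y7 is forced to True.
  then y6 is forced to False.
  then y2 is forced to True.
Check each clause:
  1. (y9 \/ y3 \/ ~y5) — y9 is true.
  2. (y3 \/ y9 \/ y4) — y9 is true.
  3. (y2 \/ y6) — y2 is true.
  4. (y7 \/ y5 \/ ~y8) — ~y8 is true.
  5. (~y4 \/ ~y5 \/ ~y8) — ~y8 is true.
  6. (~y2 \/ y9 \/ ~y6) — y9 is true.
  7. (y3 \/ ~y8 \/ ~y5) — ~y8 is true.
  8. (y7 \/ y1) — y1 is true.
  9. (~y3 \/ ~y1) — ~y3 is true.
  10. (y3 \/ y5) — y5 is true.
  11. (~y8 \/ y5) — ~y8 is true.
  12. (~y6 \/ y9) — y9 is true.
  13. (~y9 \/ ~y2 \/ y5) — y5 is true.
  14. (y7 \/ y2 \/ y4) — y2 is true.
  15. (~y5 \/ ~y3 \/ ~y7) — ~y3 is true.
  16. (y5 \/ y2 \/ y4) — y2 is true.
  17. (~y5 \/ ~y3 \/ y2) — y2 is true.
  18. (y8 \/ y4 \/ ~y3) — y4 is true.
  19. (y4 \/ ~y1 \/ ~y5) — y4 is true.
  20. (y7 \/ ~y4) — y7 is true.
  21. (~y6 \/ ~y7) — ~y6 is true.
  22. (~y3 \/ ~y4 \/ y6) — ~y3 is true.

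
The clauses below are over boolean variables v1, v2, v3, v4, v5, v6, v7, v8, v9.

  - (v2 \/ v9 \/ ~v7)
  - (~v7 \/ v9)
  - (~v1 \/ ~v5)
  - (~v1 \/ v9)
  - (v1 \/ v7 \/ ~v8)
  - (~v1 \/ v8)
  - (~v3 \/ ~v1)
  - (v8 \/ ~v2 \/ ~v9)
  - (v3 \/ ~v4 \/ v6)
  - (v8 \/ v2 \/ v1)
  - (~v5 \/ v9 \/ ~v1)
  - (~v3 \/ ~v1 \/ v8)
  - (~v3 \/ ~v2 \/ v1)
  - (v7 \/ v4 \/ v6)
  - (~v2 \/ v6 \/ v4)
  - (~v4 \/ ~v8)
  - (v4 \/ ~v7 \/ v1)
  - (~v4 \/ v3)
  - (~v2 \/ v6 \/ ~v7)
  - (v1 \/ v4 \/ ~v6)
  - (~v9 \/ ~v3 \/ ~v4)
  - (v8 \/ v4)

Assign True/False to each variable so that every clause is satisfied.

v5 occurs only negated in the remaining clauses — set v5 = False.
Set v1 = True and propagate.
  then v9 is forced to True.
  then v8 is forced to True.
  then v3 is forced to False.
  then v4 is forced to False.
The remaining clauses are satisfied by v2 = False, v6 = True, v7 = True.

v1=T, v2=F, v3=F, v4=F, v5=F, v6=T, v7=T, v8=T, v9=T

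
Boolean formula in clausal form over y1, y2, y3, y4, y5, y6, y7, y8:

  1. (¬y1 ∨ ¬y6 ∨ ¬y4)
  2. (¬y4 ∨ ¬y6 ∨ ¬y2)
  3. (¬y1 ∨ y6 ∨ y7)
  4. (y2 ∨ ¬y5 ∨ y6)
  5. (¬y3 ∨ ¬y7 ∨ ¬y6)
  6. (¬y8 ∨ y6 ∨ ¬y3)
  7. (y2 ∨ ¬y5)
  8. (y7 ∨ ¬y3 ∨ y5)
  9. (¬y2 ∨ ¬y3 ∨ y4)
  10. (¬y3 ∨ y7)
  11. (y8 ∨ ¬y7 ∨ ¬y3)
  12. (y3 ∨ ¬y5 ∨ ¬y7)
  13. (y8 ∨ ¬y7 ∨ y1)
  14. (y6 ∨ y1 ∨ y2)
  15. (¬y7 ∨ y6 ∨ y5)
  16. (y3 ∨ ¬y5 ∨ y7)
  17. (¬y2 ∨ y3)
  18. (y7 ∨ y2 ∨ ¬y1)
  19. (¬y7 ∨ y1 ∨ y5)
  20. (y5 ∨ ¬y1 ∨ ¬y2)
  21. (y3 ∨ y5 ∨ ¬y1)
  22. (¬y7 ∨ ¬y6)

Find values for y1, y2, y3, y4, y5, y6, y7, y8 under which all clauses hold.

y1=F, y2=F, y3=F, y4=F, y5=F, y6=T, y7=F, y8=T

Set y1 = False and propagate.
For the remaining variables, y2 = False, y3 = False, y4 = False, y5 = False, y6 = True, y7 = False, y8 = True works.
Check each clause:
  1. (¬y1 ∨ ¬y4 ∨ ¬y6) — ¬y4 is true.
  2. (¬y6 ∨ ¬y4 ∨ ¬y2) — ¬y4 is true.
  3. (¬y1 ∨ y6 ∨ y7) — ¬y1 is true.
  4. (y2 ∨ y6 ∨ ¬y5) — ¬y5 is true.
  5. (¬y3 ∨ ¬y7 ∨ ¬y6) — ¬y7 is true.
  6. (¬y8 ∨ ¬y3 ∨ y6) — ¬y3 is true.
  7. (y2 ∨ ¬y5) — ¬y5 is true.
  8. (y5 ∨ y7 ∨ ¬y3) — ¬y3 is true.
  9. (¬y2 ∨ ¬y3 ∨ y4) — ¬y3 is true.
  10. (y7 ∨ ¬y3) — ¬y3 is true.
  11. (¬y3 ∨ ¬y7 ∨ y8) — y8 is true.
  12. (y3 ∨ ¬y5 ∨ ¬y7) — ¬y7 is true.
  13. (y1 ∨ y8 ∨ ¬y7) — y8 is true.
  14. (y1 ∨ y2 ∨ y6) — y6 is true.
  15. (¬y7 ∨ y5 ∨ y6) — ¬y7 is true.
  16. (y7 ∨ y3 ∨ ¬y5) — ¬y5 is true.
  17. (¬y2 ∨ y3) — ¬y2 is true.
  18. (y7 ∨ ¬y1 ∨ y2) — ¬y1 is true.
  19. (y5 ∨ ¬y7 ∨ y1) — ¬y7 is true.
  20. (¬y2 ∨ ¬y1 ∨ y5) — ¬y2 is true.
  21. (¬y1 ∨ y3 ∨ y5) — ¬y1 is true.
  22. (¬y7 ∨ ¬y6) — ¬y7 is true.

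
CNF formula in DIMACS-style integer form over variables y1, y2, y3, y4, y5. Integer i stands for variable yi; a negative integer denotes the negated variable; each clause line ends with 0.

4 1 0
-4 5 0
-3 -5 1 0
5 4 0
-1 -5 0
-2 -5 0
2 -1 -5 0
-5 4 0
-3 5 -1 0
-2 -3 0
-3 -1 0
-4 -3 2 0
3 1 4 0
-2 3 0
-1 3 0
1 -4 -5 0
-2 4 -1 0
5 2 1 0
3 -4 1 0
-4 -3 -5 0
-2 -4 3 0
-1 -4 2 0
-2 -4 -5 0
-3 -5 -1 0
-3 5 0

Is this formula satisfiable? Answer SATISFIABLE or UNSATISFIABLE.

UNSATISFIABLE

y1 = True:
  propagation gives y5=False, y4=False; an empty clause results — contradiction.
y1 = False:
  propagation gives y4=True, y5=True; an empty clause results — contradiction.
Every branch closes, so no satisfying assignment exists.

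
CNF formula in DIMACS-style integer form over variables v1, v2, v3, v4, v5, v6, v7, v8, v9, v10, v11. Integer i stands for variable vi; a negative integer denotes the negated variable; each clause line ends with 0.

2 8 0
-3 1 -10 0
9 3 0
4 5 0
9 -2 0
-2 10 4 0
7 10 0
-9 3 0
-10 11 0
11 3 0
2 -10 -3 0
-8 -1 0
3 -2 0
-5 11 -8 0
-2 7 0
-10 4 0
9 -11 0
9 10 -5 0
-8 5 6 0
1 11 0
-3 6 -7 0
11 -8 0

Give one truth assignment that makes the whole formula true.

v1=T, v2=T, v3=T, v4=T, v5=T, v6=T, v7=T, v8=F, v9=T, v10=F, v11=F

Check each clause:
  1. (v8 OR v2) — v2 is true.
  2. (NOT v3 OR NOT v10 OR v1) — v1 is true.
  3. (v9 OR v3) — v9 is true.
  4. (v5 OR v4) — v4 is true.
  5. (v9 OR NOT v2) — v9 is true.
  6. (NOT v2 OR v4 OR v10) — v4 is true.
  7. (v7 OR v10) — v7 is true.
  8. (v3 OR NOT v9) — v3 is true.
  9. (NOT v10 OR v11) — NOT v10 is true.
  10. (v3 OR v11) — v3 is true.
  11. (NOT v10 OR NOT v3 OR v2) — v2 is true.
  12. (NOT v8 OR NOT v1) — NOT v8 is true.
  13. (NOT v2 OR v3) — v3 is true.
  14. (NOT v8 OR NOT v5 OR v11) — NOT v8 is true.
  15. (v7 OR NOT v2) — v7 is true.
  16. (NOT v10 OR v4) — v4 is true.
  17. (v9 OR NOT v11) — v9 is true.
  18. (NOT v5 OR v9 OR v10) — v9 is true.
  19. (v5 OR NOT v8 OR v6) — NOT v8 is true.
  20. (v11 OR v1) — v1 is true.
  21. (v6 OR NOT v3 OR NOT v7) — v6 is true.
  22. (v11 OR NOT v8) — NOT v8 is true.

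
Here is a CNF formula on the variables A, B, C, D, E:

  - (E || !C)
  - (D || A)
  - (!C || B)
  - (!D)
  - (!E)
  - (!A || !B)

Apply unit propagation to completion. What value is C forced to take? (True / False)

Unit clause (!D) sets D = False.
From (D || A) and D = False: A = True.
(!E) is a unit clause: E = False.
(E || !C): since E = False, the clause reduces to (!C). C = False.

False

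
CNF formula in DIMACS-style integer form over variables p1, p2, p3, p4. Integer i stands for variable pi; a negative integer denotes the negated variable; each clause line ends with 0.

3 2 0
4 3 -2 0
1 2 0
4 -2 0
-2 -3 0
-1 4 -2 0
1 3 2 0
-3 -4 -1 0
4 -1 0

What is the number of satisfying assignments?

Satisfying assignments:
  p1=0 p2=1 p3=0 p4=1
  p1=1 p2=1 p3=0 p4=1
That's 2 in total.

2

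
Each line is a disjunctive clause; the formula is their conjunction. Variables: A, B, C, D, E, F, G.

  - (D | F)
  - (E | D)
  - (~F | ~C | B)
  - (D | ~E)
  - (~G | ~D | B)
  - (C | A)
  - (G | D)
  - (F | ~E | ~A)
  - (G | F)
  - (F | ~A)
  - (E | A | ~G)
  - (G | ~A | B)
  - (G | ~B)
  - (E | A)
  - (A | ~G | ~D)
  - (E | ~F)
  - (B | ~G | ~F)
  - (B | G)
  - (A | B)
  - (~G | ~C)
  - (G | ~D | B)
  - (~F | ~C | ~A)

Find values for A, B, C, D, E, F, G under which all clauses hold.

A=True, B=True, C=False, D=True, E=True, F=True, G=True

Check each clause:
  1. (F | D) — D is true.
  2. (D | E) — D is true.
  3. (B | ~F | ~C) — B is true.
  4. (D | ~E) — D is true.
  5. (~G | B | ~D) — B is true.
  6. (C | A) — A is true.
  7. (G | D) — D is true.
  8. (F | ~E | ~A) — F is true.
  9. (F | G) — F is true.
  10. (F | ~A) — F is true.
  11. (A | E | ~G) — A is true.
  12. (~A | G | B) — B is true.
  13. (G | ~B) — G is true.
  14. (A | E) — A is true.
  15. (A | ~G | ~D) — A is true.
  16. (E | ~F) — E is true.
  17. (B | ~F | ~G) — B is true.
  18. (G | B) — B is true.
  19. (B | A) — A is true.
  20. (~C | ~G) — ~C is true.
  21. (B | ~D | G) — B is true.
  22. (~F | ~A | ~C) — ~C is true.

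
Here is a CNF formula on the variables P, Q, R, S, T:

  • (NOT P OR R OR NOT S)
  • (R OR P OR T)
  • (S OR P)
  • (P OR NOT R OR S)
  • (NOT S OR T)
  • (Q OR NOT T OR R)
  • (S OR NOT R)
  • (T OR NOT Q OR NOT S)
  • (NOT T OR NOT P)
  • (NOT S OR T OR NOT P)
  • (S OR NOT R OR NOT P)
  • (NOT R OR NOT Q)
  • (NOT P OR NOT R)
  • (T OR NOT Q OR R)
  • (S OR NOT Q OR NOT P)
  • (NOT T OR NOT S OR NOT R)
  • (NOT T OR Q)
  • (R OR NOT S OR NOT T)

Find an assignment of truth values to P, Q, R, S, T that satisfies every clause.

P=T, Q=F, R=F, S=F, T=F

Set P = True and propagate.
  then T is forced to False.
  then S is forced to False.
  then R is forced to False.
  then Q is forced to False.
Every clause has at least one true literal under this assignment.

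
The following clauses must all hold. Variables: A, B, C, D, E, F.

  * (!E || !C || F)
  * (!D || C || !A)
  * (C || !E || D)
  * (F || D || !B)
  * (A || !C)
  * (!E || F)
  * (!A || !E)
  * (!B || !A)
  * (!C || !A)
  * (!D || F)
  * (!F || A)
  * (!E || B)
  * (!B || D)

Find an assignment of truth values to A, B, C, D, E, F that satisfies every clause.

A = True, B = False, C = False, D = False, E = False, F = False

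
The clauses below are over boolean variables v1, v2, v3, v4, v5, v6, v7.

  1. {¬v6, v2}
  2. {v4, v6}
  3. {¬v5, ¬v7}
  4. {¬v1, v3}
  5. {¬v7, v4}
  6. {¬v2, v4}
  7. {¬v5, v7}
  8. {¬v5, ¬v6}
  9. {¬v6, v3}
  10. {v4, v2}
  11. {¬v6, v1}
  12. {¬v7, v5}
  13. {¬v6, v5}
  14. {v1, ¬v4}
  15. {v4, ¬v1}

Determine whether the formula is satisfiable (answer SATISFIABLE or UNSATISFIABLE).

SATISFIABLE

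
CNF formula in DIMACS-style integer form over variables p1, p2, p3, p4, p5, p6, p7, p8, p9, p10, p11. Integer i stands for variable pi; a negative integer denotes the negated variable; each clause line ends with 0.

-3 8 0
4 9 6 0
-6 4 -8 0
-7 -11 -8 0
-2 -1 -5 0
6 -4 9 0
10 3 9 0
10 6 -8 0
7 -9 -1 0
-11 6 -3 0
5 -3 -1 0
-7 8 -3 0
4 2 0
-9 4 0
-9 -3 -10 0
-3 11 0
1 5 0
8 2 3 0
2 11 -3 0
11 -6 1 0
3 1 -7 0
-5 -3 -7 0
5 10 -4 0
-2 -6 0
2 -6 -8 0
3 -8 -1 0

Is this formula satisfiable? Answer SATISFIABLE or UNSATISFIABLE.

Branch on p1: take p1 = False.
  then p5 is forced to True.
Branch on p2: take p2 = True.
  then p6 is forced to False.
For the remaining variables, p3 = False, p4 = True, p7 = False, p8 = False, p9 = True, p10 = False, p11 = False works.
So p1=F, p2=T, p3=F, p4=T, p5=T, p6=F, p7=F, p8=F, p9=T, p10=F, p11=F is a satisfying assignment.

SATISFIABLE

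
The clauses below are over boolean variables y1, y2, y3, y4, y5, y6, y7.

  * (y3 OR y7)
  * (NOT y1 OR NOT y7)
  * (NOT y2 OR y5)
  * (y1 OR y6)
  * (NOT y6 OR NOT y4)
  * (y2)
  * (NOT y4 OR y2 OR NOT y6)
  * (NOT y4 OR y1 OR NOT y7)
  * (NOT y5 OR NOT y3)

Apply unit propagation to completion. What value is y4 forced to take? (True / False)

False

Unit clause (y2) sets y2 = True.
From (y5 OR NOT y2) and y2 = True: y5 = True.
From (NOT y3 OR NOT y5) and y5 = True: y3 = False.
From (y7 OR y3) and y3 = False: y7 = True.
In (NOT y7 OR NOT y1), NOT y7 is now false; NOT y1 must hold, so y1 = False.
(y1 OR y6): since y1 = False, the clause reduces to (y6). y6 = True.
In (NOT y4 OR NOT y6), NOT y6 is now false; NOT y4 must hold, so y4 = False.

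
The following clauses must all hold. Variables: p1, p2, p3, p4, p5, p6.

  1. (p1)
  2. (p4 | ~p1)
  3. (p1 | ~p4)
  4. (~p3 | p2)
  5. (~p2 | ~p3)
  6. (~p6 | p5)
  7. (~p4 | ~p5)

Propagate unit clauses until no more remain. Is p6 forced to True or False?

False

(p1) is a unit clause: p1 = True.
(p4 | ~p1): since p1 = True, the clause reduces to (p4). p4 = True.
(~p5 | ~p4): since p4 = True, the clause reduces to (~p5). p5 = False.
(~p6 | p5) with p5 = False leaves only ~p6, so p6 = False.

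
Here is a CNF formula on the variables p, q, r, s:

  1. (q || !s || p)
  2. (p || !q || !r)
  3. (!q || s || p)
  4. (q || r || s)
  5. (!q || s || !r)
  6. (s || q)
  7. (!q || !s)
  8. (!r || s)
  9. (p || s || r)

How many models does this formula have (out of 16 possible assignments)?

Satisfying assignments:
  p=T q=F r=F s=T
  p=T q=F r=T s=T
  p=T q=T r=F s=F
Count: 3.

3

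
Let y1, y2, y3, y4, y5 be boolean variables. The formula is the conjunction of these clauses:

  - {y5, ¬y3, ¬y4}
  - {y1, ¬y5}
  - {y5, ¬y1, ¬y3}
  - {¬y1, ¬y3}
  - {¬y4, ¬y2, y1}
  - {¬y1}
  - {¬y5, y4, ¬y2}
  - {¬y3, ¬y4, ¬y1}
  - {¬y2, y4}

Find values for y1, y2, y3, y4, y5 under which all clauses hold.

(¬y1) is a unit clause, so y1 = False.
The clause (¬y5) is unit: y5 must be False.
y2 occurs only negated in the remaining clauses — set y2 = False.
y3 occurs only negated in the remaining clauses — set y3 = False.
y4 is now unconstrained; take y4 = True.
Check each clause:
  1. {¬y3, ¬y4, y5} — ¬y3 is true.
  2. {y1, ¬y5} — ¬y5 is true.
  3. {y5, ¬y1, ¬y3} — ¬y3 is true.
  4. {¬y3, ¬y1} — ¬y3 is true.
  5. {¬y4, ¬y2, y1} — ¬y2 is true.
  6. {¬y1} — ¬y1 is true.
  7. {¬y5, y4, ¬y2} — ¬y5 is true.
  8. {¬y4, ¬y1, ¬y3} — ¬y3 is true.
  9. {¬y2, y4} — y4 is true.

y1 = 0, y2 = 0, y3 = 0, y4 = 1, y5 = 0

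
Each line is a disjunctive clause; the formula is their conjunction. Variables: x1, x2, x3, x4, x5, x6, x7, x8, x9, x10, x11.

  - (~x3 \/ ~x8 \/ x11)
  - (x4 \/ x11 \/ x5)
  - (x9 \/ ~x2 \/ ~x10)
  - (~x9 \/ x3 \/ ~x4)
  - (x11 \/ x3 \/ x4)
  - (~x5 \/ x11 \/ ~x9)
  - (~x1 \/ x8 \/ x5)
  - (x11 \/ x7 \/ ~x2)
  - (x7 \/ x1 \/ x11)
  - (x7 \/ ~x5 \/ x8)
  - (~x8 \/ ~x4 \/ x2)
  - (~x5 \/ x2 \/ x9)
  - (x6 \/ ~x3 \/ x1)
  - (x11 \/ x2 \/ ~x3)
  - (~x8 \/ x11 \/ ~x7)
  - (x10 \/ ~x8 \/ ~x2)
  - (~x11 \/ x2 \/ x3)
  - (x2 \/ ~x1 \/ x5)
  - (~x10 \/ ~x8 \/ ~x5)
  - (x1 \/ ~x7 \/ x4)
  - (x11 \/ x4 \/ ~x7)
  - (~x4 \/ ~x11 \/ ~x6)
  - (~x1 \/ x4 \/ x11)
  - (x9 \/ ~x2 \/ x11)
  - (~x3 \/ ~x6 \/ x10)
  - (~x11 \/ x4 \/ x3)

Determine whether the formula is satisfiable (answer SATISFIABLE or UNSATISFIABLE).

Set x1 = False and propagate.
Branch on x2: take x2 = True.
Set x3 = True and propagate.
  then x6 is forced to True.
  then x10 is forced to True.
  then x9 is forced to True.
The remaining clauses are satisfied by x4 = False, x5 = False, x7 = False, x8 = True, x11 = True.
So x1=False, x2=True, x3=True, x4=False, x5=False, x6=True, x7=False, x8=True, x9=True, x10=True, x11=True is a satisfying assignment.

SATISFIABLE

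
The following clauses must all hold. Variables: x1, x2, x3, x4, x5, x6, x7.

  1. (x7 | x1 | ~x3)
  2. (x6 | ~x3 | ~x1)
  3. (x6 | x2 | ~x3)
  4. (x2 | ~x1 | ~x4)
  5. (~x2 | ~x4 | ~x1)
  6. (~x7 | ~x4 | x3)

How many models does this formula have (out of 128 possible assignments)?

60

Split on x1, then x3.
  x1=T, x3=T: forces x4=F; x6=T; x2, x5, x7 free → 2^3 = 8.
  x1=T, x3=F: forces x4=F; x2, x5, x6, x7 free → 2^4 = 16.
  x1=F, x3=T: x4, x5 free; 3 ways for (x2,x6,x7) × 2^2 = 12.
  x1=F, x3=F: x2, x5, x6 free; 3 ways for (x4,x7) × 2^3 = 24.
Total: 8 + 16 + 12 + 24 = 60.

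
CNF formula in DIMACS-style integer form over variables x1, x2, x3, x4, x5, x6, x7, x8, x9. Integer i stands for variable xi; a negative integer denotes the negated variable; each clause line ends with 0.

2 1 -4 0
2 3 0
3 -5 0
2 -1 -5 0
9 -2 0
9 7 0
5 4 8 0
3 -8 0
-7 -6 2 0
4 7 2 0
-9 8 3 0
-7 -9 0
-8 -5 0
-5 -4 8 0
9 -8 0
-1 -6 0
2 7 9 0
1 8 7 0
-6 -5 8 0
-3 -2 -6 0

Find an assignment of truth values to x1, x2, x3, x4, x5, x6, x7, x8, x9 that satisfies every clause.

x1=T, x2=F, x3=T, x4=T, x5=F, x6=F, x7=T, x8=F, x9=F

Check each clause:
  1. (x2 \/ x1 \/ ~x4) — x1 is true.
  2. (x3 \/ x2) — x3 is true.
  3. (x3 \/ ~x5) — x3 is true.
  4. (~x1 \/ x2 \/ ~x5) — ~x5 is true.
  5. (~x2 \/ x9) — ~x2 is true.
  6. (x7 \/ x9) — x7 is true.
  7. (x8 \/ x5 \/ x4) — x4 is true.
  8. (~x8 \/ x3) — ~x8 is true.
  9. (~x7 \/ x2 \/ ~x6) — ~x6 is true.
  10. (x7 \/ x4 \/ x2) — x4 is true.
  11. (x8 \/ x3 \/ ~x9) — x3 is true.
  12. (~x7 \/ ~x9) — ~x9 is true.
  13. (~x8 \/ ~x5) — ~x8 is true.
  14. (~x5 \/ ~x4 \/ x8) — ~x5 is true.
  15. (x9 \/ ~x8) — ~x8 is true.
  16. (~x1 \/ ~x6) — ~x6 is true.
  17. (x2 \/ x7 \/ x9) — x7 is true.
  18. (x8 \/ x1 \/ x7) — x1 is true.
  19. (x8 \/ ~x5 \/ ~x6) — ~x6 is true.
  20. (~x3 \/ ~x2 \/ ~x6) — ~x6 is true.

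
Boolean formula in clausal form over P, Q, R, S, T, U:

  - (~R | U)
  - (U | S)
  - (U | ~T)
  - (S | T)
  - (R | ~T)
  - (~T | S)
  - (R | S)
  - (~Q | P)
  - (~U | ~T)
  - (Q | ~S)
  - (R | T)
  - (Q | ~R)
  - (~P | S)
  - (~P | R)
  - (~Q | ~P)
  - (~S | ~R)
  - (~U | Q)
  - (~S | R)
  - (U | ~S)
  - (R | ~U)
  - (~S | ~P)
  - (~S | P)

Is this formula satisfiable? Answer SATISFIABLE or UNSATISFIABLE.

S = True:
  propagation gives Q=True, P=True; an empty clause results — contradiction.
S = False:
  propagation gives U=True, T=True; an empty clause results — contradiction.
Every branch closes, so no satisfying assignment exists.

UNSATISFIABLE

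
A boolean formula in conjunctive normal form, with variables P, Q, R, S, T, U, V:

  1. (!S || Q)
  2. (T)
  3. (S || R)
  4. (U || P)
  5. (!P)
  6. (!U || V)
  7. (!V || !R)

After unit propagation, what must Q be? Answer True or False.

(T) is a unit clause: T = True.
Unit clause (!P) sets P = False.
(P || U) with P = False leaves only U, so U = True.
In (V || !U), !U is now false; V must hold, so V = True.
From (!R || !V) and V = True: R = False.
(R || S) with R = False leaves only S, so S = True.
(Q || !S) with S = True leaves only Q, so Q = True.

True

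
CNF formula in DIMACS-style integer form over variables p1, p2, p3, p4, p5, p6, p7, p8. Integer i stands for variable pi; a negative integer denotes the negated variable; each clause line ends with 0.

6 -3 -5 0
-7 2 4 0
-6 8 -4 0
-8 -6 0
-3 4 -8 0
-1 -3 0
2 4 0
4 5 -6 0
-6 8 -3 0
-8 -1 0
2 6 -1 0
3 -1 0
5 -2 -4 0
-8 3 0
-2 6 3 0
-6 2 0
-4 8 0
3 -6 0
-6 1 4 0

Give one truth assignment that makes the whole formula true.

Pure literal: p7 appears only negated; assign p7 = False.
Branch on p1: take p1 = False.
Try p2 = False.
  then p4 is forced to True.
  then p6 is forced to False.
  then p8 is forced to True.
  then p3 is forced to True.
  then p5 is forced to False.

p1=F  p2=F  p3=T  p4=T  p5=F  p6=F  p7=F  p8=T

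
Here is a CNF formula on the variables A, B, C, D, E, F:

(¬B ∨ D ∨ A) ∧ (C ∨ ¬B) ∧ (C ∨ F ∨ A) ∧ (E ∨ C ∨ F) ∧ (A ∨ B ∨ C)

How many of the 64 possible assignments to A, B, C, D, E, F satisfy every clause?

34

Case analysis on C and A:
  C=1, A=1: B, D, E, F free → 2^4 = 16.
  C=1, A=0: E, F free; 3 ways for (B,D) × 2^2 = 12.
  C=0, A=1: D free; 3 ways for (B,E,F) × 2^1 = 6.
  C=0, A=0: a clause becomes empty — 0.
Total: 16 + 12 + 6 + 0 = 34.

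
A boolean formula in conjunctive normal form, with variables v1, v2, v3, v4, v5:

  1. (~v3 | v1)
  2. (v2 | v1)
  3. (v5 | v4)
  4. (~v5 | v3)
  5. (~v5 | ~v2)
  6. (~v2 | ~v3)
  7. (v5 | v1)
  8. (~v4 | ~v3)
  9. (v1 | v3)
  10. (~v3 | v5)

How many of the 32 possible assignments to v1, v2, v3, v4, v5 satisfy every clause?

3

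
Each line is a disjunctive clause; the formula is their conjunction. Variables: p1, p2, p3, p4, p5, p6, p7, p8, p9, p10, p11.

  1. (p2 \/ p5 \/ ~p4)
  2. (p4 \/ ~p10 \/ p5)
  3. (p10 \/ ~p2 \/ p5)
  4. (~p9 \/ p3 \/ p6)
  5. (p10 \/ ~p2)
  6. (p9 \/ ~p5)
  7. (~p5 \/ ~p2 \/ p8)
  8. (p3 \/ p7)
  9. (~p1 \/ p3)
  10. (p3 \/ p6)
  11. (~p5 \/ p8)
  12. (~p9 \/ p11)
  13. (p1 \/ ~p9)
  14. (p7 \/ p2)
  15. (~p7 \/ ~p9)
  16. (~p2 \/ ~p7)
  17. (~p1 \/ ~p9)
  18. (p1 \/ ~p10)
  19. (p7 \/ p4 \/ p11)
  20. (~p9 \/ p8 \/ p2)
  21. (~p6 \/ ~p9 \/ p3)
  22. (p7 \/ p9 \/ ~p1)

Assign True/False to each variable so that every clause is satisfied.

p1=0, p2=0, p3=0, p4=0, p5=0, p6=1, p7=1, p8=1, p9=0, p10=0, p11=0

Check each clause:
  1. (p5 \/ p2 \/ ~p4) — ~p4 is true.
  2. (p4 \/ p5 \/ ~p10) — ~p10 is true.
  3. (~p2 \/ p5 \/ p10) — ~p2 is true.
  4. (p3 \/ p6 \/ ~p9) — p6 is true.
  5. (~p2 \/ p10) — ~p2 is true.
  6. (p9 \/ ~p5) — ~p5 is true.
  7. (~p2 \/ ~p5 \/ p8) — p8 is true.
  8. (p7 \/ p3) — p7 is true.
  9. (p3 \/ ~p1) — ~p1 is true.
  10. (p3 \/ p6) — p6 is true.
  11. (~p5 \/ p8) — p8 is true.
  12. (~p9 \/ p11) — ~p9 is true.
  13. (p1 \/ ~p9) — ~p9 is true.
  14. (p7 \/ p2) — p7 is true.
  15. (~p7 \/ ~p9) — ~p9 is true.
  16. (~p7 \/ ~p2) — ~p2 is true.
  17. (~p9 \/ ~p1) — ~p1 is true.
  18. (~p10 \/ p1) — ~p10 is true.
  19. (p11 \/ p7 \/ p4) — p7 is true.
  20. (p2 \/ ~p9 \/ p8) — p8 is true.
  21. (~p6 \/ p3 \/ ~p9) — ~p9 is true.
  22. (~p1 \/ p9 \/ p7) — ~p1 is true.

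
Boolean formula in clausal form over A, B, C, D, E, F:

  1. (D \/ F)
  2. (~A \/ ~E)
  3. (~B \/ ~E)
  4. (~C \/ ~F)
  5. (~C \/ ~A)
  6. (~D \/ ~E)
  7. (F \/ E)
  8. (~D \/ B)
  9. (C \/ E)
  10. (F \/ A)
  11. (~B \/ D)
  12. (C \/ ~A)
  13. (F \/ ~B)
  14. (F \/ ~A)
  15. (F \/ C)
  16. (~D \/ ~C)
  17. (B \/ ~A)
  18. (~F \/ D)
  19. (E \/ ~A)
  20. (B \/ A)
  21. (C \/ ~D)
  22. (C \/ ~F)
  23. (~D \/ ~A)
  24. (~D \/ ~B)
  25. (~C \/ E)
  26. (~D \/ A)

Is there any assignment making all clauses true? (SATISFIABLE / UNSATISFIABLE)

UNSATISFIABLE

A = True:
  propagation gives E=False; an empty clause results — contradiction.
A = False:
  propagation gives F=True, C=False; an empty clause results — contradiction.
Every branch closes, so no satisfying assignment exists.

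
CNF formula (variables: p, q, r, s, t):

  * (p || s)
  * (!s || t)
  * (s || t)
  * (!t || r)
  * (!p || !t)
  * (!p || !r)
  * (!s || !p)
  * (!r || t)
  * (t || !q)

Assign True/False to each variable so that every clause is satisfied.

p = F, q = T, r = T, s = T, t = T

Try p = False.
  then s is forced to True.
  then t is forced to True.
  then r is forced to True.
q is now unconstrained; take q = True.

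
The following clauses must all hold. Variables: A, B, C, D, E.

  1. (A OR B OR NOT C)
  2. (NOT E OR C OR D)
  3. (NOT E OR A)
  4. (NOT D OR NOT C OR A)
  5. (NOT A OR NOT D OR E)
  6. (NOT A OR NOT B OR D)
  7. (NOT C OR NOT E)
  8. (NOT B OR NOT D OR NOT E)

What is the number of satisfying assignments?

8

Split on A, then D.
  A=T, D=T: remaining (B,C,E) ∈ {(F,F,T)} — 1.
  A=T, D=F: remaining (B,C,E) ∈ {(F,F,F); (F,T,F)} — 2.
  A=F, D=T: remaining (B,C,E) ∈ {(F,F,F); (T,F,F)} — 2.
  A=F, D=F: remaining (B,C,E) ∈ {(F,F,F); (T,F,F); (T,T,F)} — 3.
Total: 1 + 2 + 2 + 3 = 8.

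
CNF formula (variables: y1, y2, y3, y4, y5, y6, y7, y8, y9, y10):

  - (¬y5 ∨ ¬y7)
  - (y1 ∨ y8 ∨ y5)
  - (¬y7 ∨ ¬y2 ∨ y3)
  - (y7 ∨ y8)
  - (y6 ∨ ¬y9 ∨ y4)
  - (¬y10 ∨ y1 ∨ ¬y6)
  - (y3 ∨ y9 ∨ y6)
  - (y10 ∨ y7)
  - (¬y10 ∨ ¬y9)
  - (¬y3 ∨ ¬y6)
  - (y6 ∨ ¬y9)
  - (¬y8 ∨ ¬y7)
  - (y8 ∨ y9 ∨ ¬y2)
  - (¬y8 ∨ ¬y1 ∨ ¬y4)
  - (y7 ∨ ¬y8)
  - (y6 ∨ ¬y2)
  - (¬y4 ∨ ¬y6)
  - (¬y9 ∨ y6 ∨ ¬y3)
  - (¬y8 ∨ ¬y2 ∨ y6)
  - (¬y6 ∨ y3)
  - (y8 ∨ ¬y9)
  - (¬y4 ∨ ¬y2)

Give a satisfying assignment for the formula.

y1=1  y2=0  y3=1  y4=1  y5=0  y6=0  y7=1  y8=0  y9=0  y10=1

Check each clause:
  1. (¬y7 ∨ ¬y5) — ¬y5 is true.
  2. (y8 ∨ y1 ∨ y5) — y1 is true.
  3. (y3 ∨ ¬y7 ∨ ¬y2) — y3 is true.
  4. (y8 ∨ y7) — y7 is true.
  5. (y4 ∨ ¬y9 ∨ y6) — y4 is true.
  6. (¬y6 ∨ ¬y10 ∨ y1) — y1 is true.
  7. (y6 ∨ y9 ∨ y3) — y3 is true.
  8. (y7 ∨ y10) — y10 is true.
  9. (¬y9 ∨ ¬y10) — ¬y9 is true.
  10. (¬y6 ∨ ¬y3) — ¬y6 is true.
  11. (y6 ∨ ¬y9) — ¬y9 is true.
  12. (¬y8 ∨ ¬y7) — ¬y8 is true.
  13. (y9 ∨ y8 ∨ ¬y2) — ¬y2 is true.
  14. (¬y1 ∨ ¬y4 ∨ ¬y8) — ¬y8 is true.
  15. (y7 ∨ ¬y8) — ¬y8 is true.
  16. (¬y2 ∨ y6) — ¬y2 is true.
  17. (¬y4 ∨ ¬y6) — ¬y6 is true.
  18. (¬y9 ∨ ¬y3 ∨ y6) — ¬y9 is true.
  19. (¬y8 ∨ ¬y2 ∨ y6) — ¬y8 is true.
  20. (y3 ∨ ¬y6) — ¬y6 is true.
  21. (y8 ∨ ¬y9) — ¬y9 is true.
  22. (¬y4 ∨ ¬y2) — ¬y2 is true.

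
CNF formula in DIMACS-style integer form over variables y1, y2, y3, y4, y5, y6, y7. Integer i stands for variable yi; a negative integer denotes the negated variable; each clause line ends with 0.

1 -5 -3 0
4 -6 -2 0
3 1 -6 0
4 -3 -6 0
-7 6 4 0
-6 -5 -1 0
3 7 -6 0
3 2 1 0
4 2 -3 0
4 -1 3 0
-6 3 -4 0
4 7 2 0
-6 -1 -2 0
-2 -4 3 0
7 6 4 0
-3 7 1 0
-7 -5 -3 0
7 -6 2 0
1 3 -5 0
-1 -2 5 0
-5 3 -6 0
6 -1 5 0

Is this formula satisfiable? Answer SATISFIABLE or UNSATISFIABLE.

Try y1 = True.
Branch on y2: take y2 = False.
Set y3 = False and propagate.
  then y4 is forced to True.
  then y6 is forced to False.
  then y5 is forced to True.
y7 is now unconstrained; take y7 = True.
So y1=T, y2=F, y3=F, y4=T, y5=T, y6=F, y7=T is a satisfying assignment.

SATISFIABLE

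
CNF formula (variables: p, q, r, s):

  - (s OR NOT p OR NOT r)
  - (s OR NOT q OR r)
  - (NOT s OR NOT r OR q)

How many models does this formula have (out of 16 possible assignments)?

Case analysis on r and s:
  r=T, s=T: remaining (p,q) ∈ {(F,T); (T,T)} — 2.
  r=T, s=F: remaining (p,q) ∈ {(F,F); (F,T)} — 2.
  r=F, s=T: remaining (p,q) ∈ {(F,F); (F,T); (T,F); (T,T)} — 4.
  r=F, s=F: remaining (p,q) ∈ {(F,F); (T,F)} — 2.
Total: 2 + 2 + 4 + 2 = 10.

10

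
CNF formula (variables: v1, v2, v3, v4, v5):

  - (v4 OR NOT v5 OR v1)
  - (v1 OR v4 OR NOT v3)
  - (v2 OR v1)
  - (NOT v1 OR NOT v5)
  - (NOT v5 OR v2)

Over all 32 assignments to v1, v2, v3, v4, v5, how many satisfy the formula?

13

Case analysis on v1 and v5:
  v1=1, v5=1: a clause becomes empty — 0.
  v1=1, v5=0: v2, v3, v4 free → 2^3 = 8.
  v1=0, v5=1: remaining (v2,v3,v4) ∈ {(1,0,1); (1,1,1)} — 2.
  v1=0, v5=0: remaining (v2,v3,v4) ∈ {(1,0,0); (1,0,1); (1,1,1)} — 3.
Total: 0 + 8 + 2 + 3 = 13.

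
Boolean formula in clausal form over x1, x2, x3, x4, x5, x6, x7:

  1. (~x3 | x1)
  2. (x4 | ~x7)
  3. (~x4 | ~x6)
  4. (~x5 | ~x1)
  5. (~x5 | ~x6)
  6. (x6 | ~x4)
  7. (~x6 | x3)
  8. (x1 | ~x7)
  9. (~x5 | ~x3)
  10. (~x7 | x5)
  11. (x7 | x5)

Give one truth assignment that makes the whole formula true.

x1=False, x2=False, x3=False, x4=False, x5=True, x6=False, x7=False

Check each clause:
  1. (x1 | ~x3) — ~x3 is true.
  2. (~x7 | x4) — ~x7 is true.
  3. (~x4 | ~x6) — ~x6 is true.
  4. (~x5 | ~x1) — ~x1 is true.
  5. (~x5 | ~x6) — ~x6 is true.
  6. (~x4 | x6) — ~x4 is true.
  7. (~x6 | x3) — ~x6 is true.
  8. (~x7 | x1) — ~x7 is true.
  9. (~x3 | ~x5) — ~x3 is true.
  10. (~x7 | x5) — ~x7 is true.
  11. (x7 | x5) — x5 is true.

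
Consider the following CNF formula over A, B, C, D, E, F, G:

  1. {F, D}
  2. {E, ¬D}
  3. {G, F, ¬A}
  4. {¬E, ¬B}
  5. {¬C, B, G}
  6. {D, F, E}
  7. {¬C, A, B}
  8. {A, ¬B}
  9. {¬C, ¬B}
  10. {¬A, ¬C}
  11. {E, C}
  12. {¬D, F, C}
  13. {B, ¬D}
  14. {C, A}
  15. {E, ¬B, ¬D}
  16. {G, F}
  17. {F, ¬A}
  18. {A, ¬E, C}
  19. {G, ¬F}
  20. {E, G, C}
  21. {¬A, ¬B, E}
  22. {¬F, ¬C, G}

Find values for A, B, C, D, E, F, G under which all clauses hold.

Pure literal: G appears only positively; assign G = True.
Branch on A: take A = True.
  then C is forced to False.
  then E is forced to True.
  then B is forced to False.
  then D is forced to False.
  then F is forced to True.
Every clause has at least one true literal under this assignment.
Check each clause:
  1. {F, D} — F is true.
  2. {¬D, E} — ¬D is true.
  3. {¬A, G, F} — G is true.
  4. {¬B, ¬E} — ¬B is true.
  5. {¬C, G, B} — ¬C is true.
  6. {E, D, F} — E is true.
  7. {¬C, B, A} — A is true.
  8. {¬B, A} — A is true.
  9. {¬C, ¬B} — ¬C is true.
  10. {¬C, ¬A} — ¬C is true.
  11. {E, C} — E is true.
  12. {F, ¬D, C} — ¬D is true.
  13. {¬D, B} — ¬D is true.
  14. {C, A} — A is true.
  15. {E, ¬D, ¬B} — ¬D is true.
  16. {G, F} — F is true.
  17. {F, ¬A} — F is true.
  18. {A, C, ¬E} — A is true.
  19. {G, ¬F} — G is true.
  20. {C, G, E} — E is true.
  21. {E, ¬A, ¬B} — E is true.
  22. {G, ¬C, ¬F} — ¬C is true.

A=T  B=F  C=F  D=F  E=T  F=T  G=T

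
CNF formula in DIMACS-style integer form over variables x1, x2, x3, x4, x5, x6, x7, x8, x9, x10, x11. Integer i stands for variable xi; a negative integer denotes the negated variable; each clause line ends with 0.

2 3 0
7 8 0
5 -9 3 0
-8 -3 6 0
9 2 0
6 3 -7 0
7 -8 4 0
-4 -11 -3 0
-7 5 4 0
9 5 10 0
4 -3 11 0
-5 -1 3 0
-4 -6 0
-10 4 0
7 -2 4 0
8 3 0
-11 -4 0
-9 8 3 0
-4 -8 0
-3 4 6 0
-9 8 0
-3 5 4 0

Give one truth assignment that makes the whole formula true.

Branch on x1: take x1 = True.
Branch on x2: take x2 = True.
The remaining clauses are satisfied by x3 = True, x4 = False, x5 = True, x6 = True, x7 = True, x8 = False, x9 = False, x10 = False, x11 = True.
Every clause has at least one true literal under this assignment.
Check each clause:
  1. (x3 | x2) — x2 is true.
  2. (x7 | x8) — x7 is true.
  3. (x3 | x5 | ~x9) — x3 is true.
  4. (~x3 | x6 | ~x8) — ~x8 is true.
  5. (x2 | x9) — x2 is true.
  6. (~x7 | x6 | x3) — x3 is true.
  7. (x7 | ~x8 | x4) — ~x8 is true.
  8. (~x11 | ~x4 | ~x3) — ~x4 is true.
  9. (x4 | ~x7 | x5) — x5 is true.
  10. (x10 | x5 | x9) — x5 is true.
  11. (~x3 | x11 | x4) — x11 is true.
  12. (~x1 | ~x5 | x3) — x3 is true.
  13. (~x4 | ~x6) — ~x4 is true.
  14. (~x10 | x4) — ~x10 is true.
  15. (x4 | x7 | ~x2) — x7 is true.
  16. (x3 | x8) — x3 is true.
  17. (~x11 | ~x4) — ~x4 is true.
  18. (x3 | ~x9 | x8) — x3 is true.
  19. (~x4 | ~x8) — ~x8 is true.
  20. (~x3 | x6 | x4) — x6 is true.
  21. (x8 | ~x9) — ~x9 is true.
  22. (x5 | ~x3 | x4) — x5 is true.

x1=True, x2=True, x3=True, x4=False, x5=True, x6=True, x7=True, x8=False, x9=False, x10=False, x11=True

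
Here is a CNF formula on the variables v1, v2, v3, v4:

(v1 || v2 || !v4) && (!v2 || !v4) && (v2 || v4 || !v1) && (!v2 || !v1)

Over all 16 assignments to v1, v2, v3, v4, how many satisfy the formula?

6

Satisfying assignments:
  v1=0 v2=0 v3=0 v4=0
  v1=0 v2=0 v3=1 v4=0
  v1=0 v2=1 v3=0 v4=0
  v1=0 v2=1 v3=1 v4=0
  v1=1 v2=0 v3=0 v4=1
  v1=1 v2=0 v3=1 v4=1
That's 6 in total.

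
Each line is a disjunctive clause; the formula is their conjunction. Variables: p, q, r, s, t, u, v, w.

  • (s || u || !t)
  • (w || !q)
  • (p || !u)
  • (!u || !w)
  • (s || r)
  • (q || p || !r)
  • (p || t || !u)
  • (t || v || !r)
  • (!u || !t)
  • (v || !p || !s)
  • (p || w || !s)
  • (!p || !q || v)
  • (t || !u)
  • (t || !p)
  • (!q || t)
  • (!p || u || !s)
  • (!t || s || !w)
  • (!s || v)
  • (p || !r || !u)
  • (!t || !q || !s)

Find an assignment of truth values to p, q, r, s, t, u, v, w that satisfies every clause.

p=0, q=0, r=0, s=1, t=1, u=0, v=1, w=1

Check each clause:
  1. (s || u || !t) — s is true.
  2. (!q || w) — w is true.
  3. (!u || p) — !u is true.
  4. (!u || !w) — !u is true.
  5. (r || s) — s is true.
  6. (p || !r || q) — !r is true.
  7. (!u || p || t) — !u is true.
  8. (v || t || !r) — t is true.
  9. (!u || !t) — !u is true.
  10. (!s || v || !p) — !p is true.
  11. (w || p || !s) — w is true.
  12. (!q || !p || v) — !q is true.
  13. (!u || t) — !u is true.
  14. (!p || t) — t is true.
  15. (t || !q) — t is true.
  16. (!s || u || !p) — !p is true.
  17. (!t || !w || s) — s is true.
  18. (!s || v) — v is true.
  19. (!u || !r || p) — !u is true.
  20. (!s || !t || !q) — !q is true.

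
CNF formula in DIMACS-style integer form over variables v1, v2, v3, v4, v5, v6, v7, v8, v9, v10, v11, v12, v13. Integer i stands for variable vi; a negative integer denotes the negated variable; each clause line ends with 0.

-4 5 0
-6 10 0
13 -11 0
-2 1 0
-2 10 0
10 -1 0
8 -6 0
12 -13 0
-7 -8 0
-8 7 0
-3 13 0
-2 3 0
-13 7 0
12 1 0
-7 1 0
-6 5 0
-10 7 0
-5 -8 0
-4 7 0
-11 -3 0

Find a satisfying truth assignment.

v1=1, v2=0, v3=0, v4=0, v5=1, v6=0, v7=1, v8=0, v9=1, v10=1, v11=0, v12=1, v13=1

Check each clause:
  1. (v5 OR NOT v4) — NOT v4 is true.
  2. (v10 OR NOT v6) — NOT v6 is true.
  3. (NOT v11 OR v13) — v13 is true.
  4. (v1 OR NOT v2) — v1 is true.
  5. (v10 OR NOT v2) — v10 is true.
  6. (v10 OR NOT v1) — v10 is true.
  7. (v8 OR NOT v6) — NOT v6 is true.
  8. (v12 OR NOT v13) — v12 is true.
  9. (NOT v8 OR NOT v7) — NOT v8 is true.
  10. (NOT v8 OR v7) — NOT v8 is true.
  11. (NOT v3 OR v13) — NOT v3 is true.
  12. (NOT v2 OR v3) — NOT v2 is true.
  13. (NOT v13 OR v7) — v7 is true.
  14. (v12 OR v1) — v1 is true.
  15. (NOT v7 OR v1) — v1 is true.
  16. (NOT v6 OR v5) — NOT v6 is true.
  17. (NOT v10 OR v7) — v7 is true.
  18. (NOT v5 OR NOT v8) — NOT v8 is true.
  19. (NOT v4 OR v7) — NOT v4 is true.
  20. (NOT v3 OR NOT v11) — NOT v3 is true.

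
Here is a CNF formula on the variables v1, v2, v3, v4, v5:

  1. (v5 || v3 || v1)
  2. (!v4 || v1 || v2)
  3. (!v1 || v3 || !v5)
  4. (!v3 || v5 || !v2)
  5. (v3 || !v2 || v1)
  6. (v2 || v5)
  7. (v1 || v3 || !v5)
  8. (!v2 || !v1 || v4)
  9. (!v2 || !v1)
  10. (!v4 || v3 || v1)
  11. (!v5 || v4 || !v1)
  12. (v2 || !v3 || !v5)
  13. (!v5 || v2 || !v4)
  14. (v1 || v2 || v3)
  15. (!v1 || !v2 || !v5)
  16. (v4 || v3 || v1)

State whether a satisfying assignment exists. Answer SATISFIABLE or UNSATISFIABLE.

SATISFIABLE

Try v1 = False.
The remaining clauses are satisfied by v2 = True, v3 = True, v4 = True, v5 = True.
So v1=False, v2=True, v3=True, v4=True, v5=True is a satisfying assignment.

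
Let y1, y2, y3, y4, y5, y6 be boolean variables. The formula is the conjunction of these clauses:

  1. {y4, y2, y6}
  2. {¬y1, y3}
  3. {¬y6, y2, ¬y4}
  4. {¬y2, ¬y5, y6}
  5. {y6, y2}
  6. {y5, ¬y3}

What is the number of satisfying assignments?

Case analysis on y2 and y6:
  y2=T, y6=T: y4 free; 4 ways for (y1,y3,y5) × 2^1 = 8.
  y2=T, y6=F: remaining (y1,y3,y4,y5) ∈ {(F,F,F,F); (F,F,T,F)} — 2.
  y2=F, y6=T: remaining (y1,y3,y4,y5) ∈ {(F,F,F,F); (F,F,F,T); (F,T,F,T); (T,T,F,T)} — 4.
  y2=F, y6=F: a clause becomes empty — 0.
Total: 8 + 2 + 4 + 0 = 14.

14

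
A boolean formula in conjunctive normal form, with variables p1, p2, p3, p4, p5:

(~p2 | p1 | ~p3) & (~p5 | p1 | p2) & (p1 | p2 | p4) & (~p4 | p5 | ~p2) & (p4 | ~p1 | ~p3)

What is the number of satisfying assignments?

15

Case analysis on p1 and p2:
  p1=1, p2=1: remaining (p3,p4,p5) ∈ {(0,0,0); (0,0,1); (0,1,1); (1,1,1)} — 4.
  p1=1, p2=0: p5 free; 3 ways for (p3,p4) × 2^1 = 6.
  p1=0, p2=1: remaining (p3,p4,p5) ∈ {(0,0,0); (0,0,1); (0,1,1)} — 3.
  p1=0, p2=0: remaining (p3,p4,p5) ∈ {(0,1,0); (1,1,0)} — 2.
Total: 4 + 6 + 3 + 2 = 15.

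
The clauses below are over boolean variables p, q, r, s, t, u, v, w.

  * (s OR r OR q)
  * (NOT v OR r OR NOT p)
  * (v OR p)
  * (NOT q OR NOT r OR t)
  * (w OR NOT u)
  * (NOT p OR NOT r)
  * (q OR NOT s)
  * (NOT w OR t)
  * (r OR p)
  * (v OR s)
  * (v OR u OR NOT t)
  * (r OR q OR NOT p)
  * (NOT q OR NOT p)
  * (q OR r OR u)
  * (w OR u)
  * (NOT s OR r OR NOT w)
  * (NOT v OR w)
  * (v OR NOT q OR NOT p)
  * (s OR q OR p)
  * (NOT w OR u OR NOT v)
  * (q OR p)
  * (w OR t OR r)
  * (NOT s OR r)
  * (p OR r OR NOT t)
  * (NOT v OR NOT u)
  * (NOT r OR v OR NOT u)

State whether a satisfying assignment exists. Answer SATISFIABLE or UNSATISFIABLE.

UNSATISFIABLE

r = True:
  propagation gives p=False, v=True, w=True, t=True; an empty clause results — contradiction.
r = False:
  propagation gives p=True, v=False, s=True; an empty clause results — contradiction.
Every branch closes, so no satisfying assignment exists.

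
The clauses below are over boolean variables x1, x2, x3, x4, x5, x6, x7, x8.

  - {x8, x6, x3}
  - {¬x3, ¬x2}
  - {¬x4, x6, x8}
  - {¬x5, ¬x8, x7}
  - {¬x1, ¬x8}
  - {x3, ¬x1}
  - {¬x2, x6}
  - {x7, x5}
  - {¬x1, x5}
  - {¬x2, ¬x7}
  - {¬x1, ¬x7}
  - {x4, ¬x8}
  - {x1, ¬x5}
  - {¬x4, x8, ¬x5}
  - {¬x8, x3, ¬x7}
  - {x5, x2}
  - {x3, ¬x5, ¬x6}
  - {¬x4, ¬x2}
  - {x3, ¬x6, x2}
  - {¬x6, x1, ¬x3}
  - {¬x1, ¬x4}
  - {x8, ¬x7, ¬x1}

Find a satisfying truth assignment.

x1=T  x2=F  x3=T  x4=F  x5=T  x6=T  x7=F  x8=F

Try x1 = True.
  then x8 is forced to False.
  then x3 is forced to True.
  then x2 is forced to False.
  then x5 is forced to True.
  then x7 is forced to False.
  then x4 is forced to False.
x6 is now unconstrained; take x6 = True.
Check each clause:
  1. {x6, x8, x3} — x3 is true.
  2. {¬x3, ¬x2} — ¬x2 is true.
  3. {¬x4, x8, x6} — ¬x4 is true.
  4. {¬x8, ¬x5, x7} — ¬x8 is true.
  5. {¬x1, ¬x8} — ¬x8 is true.
  6. {x3, ¬x1} — x3 is true.
  7. {x6, ¬x2} — x6 is true.
  8. {x7, x5} — x5 is true.
  9. {¬x1, x5} — x5 is true.
  10. {¬x7, ¬x2} — ¬x7 is true.
  11. {¬x1, ¬x7} — ¬x7 is true.
  12. {x4, ¬x8} — ¬x8 is true.
  13. {x1, ¬x5} — x1 is true.
  14. {x8, ¬x5, ¬x4} — ¬x4 is true.
  15. {¬x8, ¬x7, x3} — ¬x8 is true.
  16. {x5, x2} — x5 is true.
  17. {¬x6, x3, ¬x5} — x3 is true.
  18. {¬x4, ¬x2} — ¬x4 is true.
  19. {x2, x3, ¬x6} — x3 is true.
  20. {x1, ¬x6, ¬x3} — x1 is true.
  21. {¬x1, ¬x4} — ¬x4 is true.
  22. {x8, ¬x1, ¬x7} — ¬x7 is true.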